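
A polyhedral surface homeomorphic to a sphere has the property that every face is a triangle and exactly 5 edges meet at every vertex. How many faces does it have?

Each face has 3 edges and each edge borders two faces, so 2E = 3F.
Each vertex has degree 5, so 5V = 2E and hence V = 3F/5.
Euler: V − E + F = 2 ⇒ (3F/5) − (3F/2) + F = 2.
Multiply by 10: (6 − 15 + 10)F = 20, i.e. 1F = 20.
So F = 20, E = 3·20/2 = 30, V = 3·20/5 = 12.

20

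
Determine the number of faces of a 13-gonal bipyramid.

A bipyramid over an n-gon has 2n triangular faces and n + 2 vertices: V = 13 + 2 = 15, E = 3·13 = 39, F = 2·13 = 26.

26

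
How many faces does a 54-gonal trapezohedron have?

108

The n-trapezohedron (dual of the n-antiprism) has V = 2·54 + 2 = 110, E = 4·54 = 216, F = 2·54 = 108.
Check: V − E + F = 110 − 216 + 108 = 2.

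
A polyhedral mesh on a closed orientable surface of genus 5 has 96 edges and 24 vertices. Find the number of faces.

64

For a closed orientable surface of genus 5, χ = 2 − 2·5 = -8.
F = -8 − V + E = -8 − 24 + 96 = 64.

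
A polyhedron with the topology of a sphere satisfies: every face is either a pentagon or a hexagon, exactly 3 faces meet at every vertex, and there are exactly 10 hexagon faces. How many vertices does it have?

Let x be the number of pentagons; then F = 10 + x.
Edge–face incidences: 2E = 6·10 + 5·x = 60 + 5x.
Every vertex has degree 3, so 3V = 2E.
Euler: V − E + F = 2 ⇒ (2E)/3 − E + (10 + x) = 2.
Multiply by 6: 2·(2E) − 3·(2E) + 6·(10 + x) = 12, i.e. 60 + 6x − (60 + 5x) = 12.
Collecting terms: x = 12.
Then 2E = 60 + 5·12 = 120, so E = 60, V = 2E/3 = 40, F = 10 + 12 = 22.

40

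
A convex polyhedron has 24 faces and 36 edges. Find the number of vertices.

14

Here V − E + F = 2.
V = 2 + E − F = 2 + 36 − 24 = 14.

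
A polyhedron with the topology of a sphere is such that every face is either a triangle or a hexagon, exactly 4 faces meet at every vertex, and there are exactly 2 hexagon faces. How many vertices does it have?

Let x be the number of triangles; then F = 2 + x.
Edge–face incidences: 2E = 6·2 + 3·x = 12 + 3x.
Every vertex has degree 4, so 4V = 2E.
Euler: V − E + F = 2 ⇒ (2E)/4 − E + (2 + x) = 2.
Multiply by 8: 2·(2E) − 4·(2E) + 8·(2 + x) = 16, i.e. 16 + 8x − 2·(12 + 3x) = 16.
Collecting terms: 2x − 8 = 16, so 2x = 24, so x = 12.
Then 2E = 12 + 3·12 = 48, so E = 24, V = 2E/4 = 12, F = 2 + 12 = 14.

12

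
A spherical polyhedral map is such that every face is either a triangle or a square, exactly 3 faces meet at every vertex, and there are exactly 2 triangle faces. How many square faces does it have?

Let x be the number of squares; then F = 2 + x.
Edge–face incidences: 2E = 3·2 + 4·x = 6 + 4x.
Every vertex has degree 3, so 3V = 2E.
Euler: V − E + F = 2 ⇒ (2E)/3 − E + (2 + x) = 2.
Multiply by 6: 2·(2E) − 3·(2E) + 6·(2 + x) = 12, i.e. 12 + 6x − (6 + 4x) = 12.
Collecting terms: 2x + 6 = 12, so 2x = 6, so x = 3.
Then 2E = 6 + 4·3 = 18, so E = 9, V = 2E/3 = 6, F = 2 + 3 = 5.

3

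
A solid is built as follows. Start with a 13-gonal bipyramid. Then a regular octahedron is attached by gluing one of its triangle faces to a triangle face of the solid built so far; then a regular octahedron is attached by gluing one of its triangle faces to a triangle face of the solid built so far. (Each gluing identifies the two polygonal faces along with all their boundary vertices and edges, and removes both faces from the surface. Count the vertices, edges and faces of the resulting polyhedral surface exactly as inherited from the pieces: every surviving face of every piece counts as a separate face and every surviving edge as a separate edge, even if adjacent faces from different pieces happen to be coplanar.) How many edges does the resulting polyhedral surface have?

A 13-gonal bipyramid: V=15, E=39, F=26.
Attach a regular octahedron (V=6, E=12, F=8) along a 3-gon: merge 3 vertices and 3 edges, delete both glued faces → V=18, E=48, F=32.
Attach a regular octahedron (V=6, E=12, F=8) along a 3-gon: merge 3 vertices and 3 edges, delete both glued faces → V=21, E=57, F=38.
Check: V − E + F = 21 − 57 + 38 = 2.

57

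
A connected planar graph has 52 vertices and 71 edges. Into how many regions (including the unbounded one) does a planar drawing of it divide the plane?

21

Euler's formula for a connected plane graph: V − E + F = 2, so F = 2 − 52 + 71 = 21.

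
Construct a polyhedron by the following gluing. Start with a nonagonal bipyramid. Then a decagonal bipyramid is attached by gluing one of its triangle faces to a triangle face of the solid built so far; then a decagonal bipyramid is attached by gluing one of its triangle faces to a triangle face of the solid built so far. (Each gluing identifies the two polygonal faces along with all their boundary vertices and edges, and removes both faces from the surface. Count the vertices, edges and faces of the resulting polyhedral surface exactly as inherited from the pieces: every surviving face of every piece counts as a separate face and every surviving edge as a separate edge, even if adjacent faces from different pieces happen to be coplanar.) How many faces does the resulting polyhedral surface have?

A nonagonal bipyramid: V=11, E=27, F=18.
Attach a decagonal bipyramid (V=12, E=30, F=20) along a 3-gon: merge 3 vertices and 3 edges, delete both glued faces → V=20, E=54, F=36.
Attach a decagonal bipyramid (V=12, E=30, F=20) along a 3-gon: merge 3 vertices and 3 edges, delete both glued faces → V=29, E=81, F=54.
Check: V − E + F = 29 − 81 + 54 = 2.

54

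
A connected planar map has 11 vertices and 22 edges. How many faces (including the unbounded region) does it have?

13

Euler's formula for a connected plane graph: V − E + F = 2, so F = 2 − 11 + 22 = 13.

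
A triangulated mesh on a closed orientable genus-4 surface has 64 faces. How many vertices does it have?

26

χ = 2 − 2·4 = -6, and every face is a triangle so 3F = 2E.
E = 3·64/2 = 96. Then V = -6 + E − F = -6 + 96 − 64 = 26.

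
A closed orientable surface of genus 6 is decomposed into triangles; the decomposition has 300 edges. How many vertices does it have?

90

χ = 2 − 2·6 = -10, and every face is a triangle so 3F = 2E.
F = 2E/3 = 200. Then V = -10 + E − F = -10 + 300 − 200 = 90.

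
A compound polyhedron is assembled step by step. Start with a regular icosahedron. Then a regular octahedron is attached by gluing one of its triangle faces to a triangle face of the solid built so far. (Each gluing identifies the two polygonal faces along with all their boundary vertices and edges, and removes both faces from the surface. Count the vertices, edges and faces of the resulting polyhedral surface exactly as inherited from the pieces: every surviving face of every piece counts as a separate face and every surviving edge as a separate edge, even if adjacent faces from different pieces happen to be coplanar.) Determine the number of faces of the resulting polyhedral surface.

A regular icosahedron: V=12, E=30, F=20.
Attach a regular octahedron (V=6, E=12, F=8) along a 3-gon: merge 3 vertices and 3 edges, delete both glued faces → V=15, E=39, F=26.
Check: V − E + F = 15 − 39 + 26 = 2.

26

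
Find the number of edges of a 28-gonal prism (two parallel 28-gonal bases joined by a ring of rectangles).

A prism on an n-gon has two n-gon bases and n rectangular sides: V = 2·28 = 56, E = 3·28 = 84, F = 28 + 2 = 30.
Check: V − E + F = 56 − 84 + 30 = 2.

84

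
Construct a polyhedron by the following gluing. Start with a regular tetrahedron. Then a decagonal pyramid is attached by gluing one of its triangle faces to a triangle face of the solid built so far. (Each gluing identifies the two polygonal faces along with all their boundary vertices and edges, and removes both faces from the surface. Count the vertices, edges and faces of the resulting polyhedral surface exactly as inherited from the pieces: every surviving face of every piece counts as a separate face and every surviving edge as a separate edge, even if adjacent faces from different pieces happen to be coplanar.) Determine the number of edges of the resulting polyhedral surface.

A regular tetrahedron: V=4, E=6, F=4.
Attach a decagonal pyramid (V=11, E=20, F=11) along a 3-gon: merge 3 vertices and 3 edges, delete both glued faces → V=12, E=23, F=13.
Check: V − E + F = 12 − 23 + 13 = 2.

23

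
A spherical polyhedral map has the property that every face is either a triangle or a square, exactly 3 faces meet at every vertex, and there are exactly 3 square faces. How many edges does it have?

9

Let x be the number of triangles; then F = 3 + x.
Edge–face incidences: 2E = 4·3 + 3·x = 12 + 3x.
Every vertex has degree 3, so 3V = 2E.
Euler: V − E + F = 2 ⇒ (2E)/3 − E + (3 + x) = 2.
Multiply by 6: 2·(2E) − 3·(2E) + 6·(3 + x) = 12, i.e. 18 + 6x − (12 + 3x) = 12.
Collecting terms: 3x + 6 = 12, so 3x = 6, so x = 2.
Then 2E = 12 + 3·2 = 18, so E = 9, V = 2E/3 = 6, F = 3 + 2 = 5.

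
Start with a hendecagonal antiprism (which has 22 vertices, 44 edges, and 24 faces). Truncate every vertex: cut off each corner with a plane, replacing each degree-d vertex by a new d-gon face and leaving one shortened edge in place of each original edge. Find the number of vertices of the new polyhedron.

Truncation replaces each original edge-end by a new vertex, so V′ = 2E = 88.
Each original edge survives, and each old vertex of degree d contributes d new edges; summing degrees gives Σd = 2E, so E′ = E + 2E = 3E = 132.
Each original face survives and each original vertex becomes one new face: F′ = F + V = 46.

88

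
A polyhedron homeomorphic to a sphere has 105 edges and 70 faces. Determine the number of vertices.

Here V − E + F = 2.
V = 2 + E − F = 2 + 105 − 70 = 37.

37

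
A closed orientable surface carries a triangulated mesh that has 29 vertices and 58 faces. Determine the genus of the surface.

Every face is a triangle, so 2E = 3·58 = 174, giving E = 87.
χ = V − E + F = 29 − 87 + 58 = 0.
For a closed orientable surface χ = 2 − 2g, so g = (2 − (0))/2 = 1.

1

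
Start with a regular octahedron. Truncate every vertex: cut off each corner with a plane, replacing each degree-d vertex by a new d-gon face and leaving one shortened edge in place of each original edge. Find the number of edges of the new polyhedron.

The base solid has V = 6, E = 12, F = 8.
Truncation replaces each original edge-end by a new vertex, so V′ = 2E = 24.
Each original edge survives, and each old vertex of degree d contributes d new edges; summing degrees gives Σd = 2E, so E′ = E + 2E = 3E = 36.
Each original face survives and each original vertex becomes one new face: F′ = F + V = 14.

36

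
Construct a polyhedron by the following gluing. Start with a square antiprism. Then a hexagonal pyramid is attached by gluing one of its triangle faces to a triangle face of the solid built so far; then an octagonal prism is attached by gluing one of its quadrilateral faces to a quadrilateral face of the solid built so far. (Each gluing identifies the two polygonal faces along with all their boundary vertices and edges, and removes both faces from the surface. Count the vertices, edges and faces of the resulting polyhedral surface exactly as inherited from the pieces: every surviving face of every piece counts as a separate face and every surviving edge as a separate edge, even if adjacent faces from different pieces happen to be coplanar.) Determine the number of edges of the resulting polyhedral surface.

A square antiprism: V=8, E=16, F=10.
Attach a hexagonal pyramid (V=7, E=12, F=7) along a 3-gon: merge 3 vertices and 3 edges, delete both glued faces → V=12, E=25, F=15.
Attach an octagonal prism (V=16, E=24, F=10) along a 4-gon: merge 4 vertices and 4 edges, delete both glued faces → V=24, E=45, F=23.
Check: V − E + F = 24 − 45 + 23 = 2.

45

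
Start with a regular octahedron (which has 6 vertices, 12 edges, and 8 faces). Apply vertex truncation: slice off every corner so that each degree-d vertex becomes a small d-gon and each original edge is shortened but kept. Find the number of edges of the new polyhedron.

Truncation replaces each original edge-end by a new vertex, so V′ = 2E = 24.
Each original edge survives, and each old vertex of degree d contributes d new edges; summing degrees gives Σd = 2E, so E′ = E + 2E = 3E = 36.
Each original face survives and each original vertex becomes one new face: F′ = F + V = 14.

36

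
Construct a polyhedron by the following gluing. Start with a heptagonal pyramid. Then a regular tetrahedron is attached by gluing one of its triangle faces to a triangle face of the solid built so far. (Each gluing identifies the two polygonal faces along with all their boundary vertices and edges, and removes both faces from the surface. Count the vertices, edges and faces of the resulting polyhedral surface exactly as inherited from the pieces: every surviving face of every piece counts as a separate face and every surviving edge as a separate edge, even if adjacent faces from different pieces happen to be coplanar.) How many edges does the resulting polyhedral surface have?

A heptagonal pyramid: V=8, E=14, F=8.
Attach a regular tetrahedron (V=4, E=6, F=4) along a 3-gon: merge 3 vertices and 3 edges, delete both glued faces → V=9, E=17, F=10.
Check: V − E + F = 9 − 17 + 10 = 2.

17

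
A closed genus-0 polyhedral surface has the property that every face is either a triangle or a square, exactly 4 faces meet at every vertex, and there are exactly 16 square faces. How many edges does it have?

Let x be the number of triangles; then F = 16 + x.
Edge–face incidences: 2E = 4·16 + 3·x = 64 + 3x.
Every vertex has degree 4, so 4V = 2E.
Euler: V − E + F = 2 ⇒ (2E)/4 − E + (16 + x) = 2.
Multiply by 8: 2·(2E) − 4·(2E) + 8·(16 + x) = 16, i.e. 128 + 8x − 2·(64 + 3x) = 16.
Collecting terms: 2x = 16, so x = 8.
Then 2E = 64 + 3·8 = 88, so E = 44, V = 2E/4 = 22, F = 16 + 8 = 24.

44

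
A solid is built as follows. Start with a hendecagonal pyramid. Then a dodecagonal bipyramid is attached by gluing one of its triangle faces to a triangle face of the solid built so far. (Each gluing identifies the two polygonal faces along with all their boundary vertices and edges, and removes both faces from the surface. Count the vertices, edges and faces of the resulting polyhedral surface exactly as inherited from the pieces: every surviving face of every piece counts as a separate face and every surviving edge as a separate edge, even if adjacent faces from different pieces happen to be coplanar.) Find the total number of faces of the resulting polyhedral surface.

34

A hendecagonal pyramid: V=12, E=22, F=12.
Attach a dodecagonal bipyramid (V=14, E=36, F=24) along a 3-gon: merge 3 vertices and 3 edges, delete both glued faces → V=23, E=55, F=34.
Check: V − E + F = 23 − 55 + 34 = 2.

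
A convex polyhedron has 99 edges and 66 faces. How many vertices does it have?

35

Here V − E + F = 2.
V = 2 + E − F = 2 + 99 − 66 = 35.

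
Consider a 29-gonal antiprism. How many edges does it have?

116

An antiprism on an n-gon has two n-gon caps and 2n triangles: V = 2·29 = 58, E = 4·29 = 116, F = 2·29 + 2 = 60.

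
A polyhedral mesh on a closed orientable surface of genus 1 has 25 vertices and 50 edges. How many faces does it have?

25

For a closed orientable surface of genus 1, χ = 2 − 2·1 = 0.
F = 0 − V + E = 0 − 25 + 50 = 25.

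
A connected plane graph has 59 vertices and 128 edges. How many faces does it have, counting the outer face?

71

Euler's formula for a connected plane graph: V − E + F = 2, so F = 2 − 59 + 128 = 71.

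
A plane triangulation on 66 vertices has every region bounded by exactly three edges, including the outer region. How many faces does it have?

128

In a plane triangulation 3F = 2E and V − E + F = 2, so F = 2V − 4 = 2·66 − 4 = 128.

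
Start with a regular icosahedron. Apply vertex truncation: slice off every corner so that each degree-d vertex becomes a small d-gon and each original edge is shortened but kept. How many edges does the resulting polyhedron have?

90

The base solid has V = 12, E = 30, F = 20.
Truncation replaces each original edge-end by a new vertex, so V′ = 2E = 60.
Each original edge survives, and each old vertex of degree d contributes d new edges; summing degrees gives Σd = 2E, so E′ = E + 2E = 3E = 90.
Each original face survives and each original vertex becomes one new face: F′ = F + V = 32.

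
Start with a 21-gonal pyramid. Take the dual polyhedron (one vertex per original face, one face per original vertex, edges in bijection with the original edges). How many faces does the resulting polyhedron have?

22

The base solid has V = 22, E = 42, F = 22.
The dual swaps V and F and preserves E: V′ = F = 22, E′ = E = 42, F′ = V = 22.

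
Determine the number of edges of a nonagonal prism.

A prism on an n-gon has two n-gon bases and n rectangular sides: V = 2·9 = 18, E = 3·9 = 27, F = 9 + 2 = 11.

27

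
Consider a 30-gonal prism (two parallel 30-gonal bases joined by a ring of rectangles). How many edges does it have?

90

A prism on an n-gon has two n-gon bases and n rectangular sides: V = 2·30 = 60, E = 3·30 = 90, F = 30 + 2 = 32.
Check: V − E + F = 60 − 90 + 32 = 2.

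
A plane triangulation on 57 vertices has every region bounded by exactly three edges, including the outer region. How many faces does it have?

110

In a plane triangulation 3F = 2E and V − E + F = 2, so F = 2V − 4 = 2·57 − 4 = 110.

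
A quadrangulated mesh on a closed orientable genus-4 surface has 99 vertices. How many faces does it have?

105

χ = 2 − 2·4 = -6, and every face is a square so 4F = 2E.
V − E + F = -6 with E = 4F/2 gives 99 − (4/2 − 1)·F = -6, so F = 105 and E = 210.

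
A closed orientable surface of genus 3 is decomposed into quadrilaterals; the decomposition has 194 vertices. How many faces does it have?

198

χ = 2 − 2·3 = -4, and every face is a square so 4F = 2E.
V − E + F = -4 with E = 4F/2 gives 194 − (4/2 − 1)·F = -4, so F = 198 and E = 396.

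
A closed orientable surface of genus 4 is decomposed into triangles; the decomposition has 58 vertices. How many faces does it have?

128

χ = 2 − 2·4 = -6, and every face is a triangle so 3F = 2E.
V − E + F = -6 with E = 3F/2 gives 58 − (3/2 − 1)·F = -6, so F = 128 and E = 192.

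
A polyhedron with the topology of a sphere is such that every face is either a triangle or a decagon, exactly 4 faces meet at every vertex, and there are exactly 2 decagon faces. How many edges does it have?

Let x be the number of triangles; then F = 2 + x.
Edge–face incidences: 2E = 10·2 + 3·x = 20 + 3x.
Every vertex has degree 4, so 4V = 2E.
Euler: V − E + F = 2 ⇒ (2E)/4 − E + (2 + x) = 2.
Multiply by 8: 2·(2E) − 4·(2E) + 8·(2 + x) = 16, i.e. 16 + 8x − 2·(20 + 3x) = 16.
Collecting terms: 2x − 24 = 16, so 2x = 40, so x = 20.
Then 2E = 20 + 3·20 = 80, so E = 40, V = 2E/4 = 20, F = 2 + 20 = 22.

40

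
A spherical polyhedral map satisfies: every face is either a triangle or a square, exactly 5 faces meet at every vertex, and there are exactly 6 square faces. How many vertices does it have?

24

Let x be the number of triangles; then F = 6 + x.
Edge–face incidences: 2E = 4·6 + 3·x = 24 + 3x.
Every vertex has degree 5, so 5V = 2E.
Euler: V − E + F = 2 ⇒ (2E)/5 − E + (6 + x) = 2.
Multiply by 10: 2·(2E) − 5·(2E) + 10·(6 + x) = 20, i.e. 60 + 10x − 3·(24 + 3x) = 20.
Collecting terms: x − 12 = 20, so x = 32.
Then 2E = 24 + 3·32 = 120, so E = 60, V = 2E/5 = 24, F = 6 + 32 = 38.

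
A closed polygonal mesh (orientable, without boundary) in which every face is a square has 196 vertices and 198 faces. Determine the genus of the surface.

2

Every face is a square, so 2E = 4·198 = 792, giving E = 396.
χ = V − E + F = 196 − 396 + 198 = -2.
For a closed orientable surface χ = 2 − 2g, so g = (2 − (-2))/2 = 2.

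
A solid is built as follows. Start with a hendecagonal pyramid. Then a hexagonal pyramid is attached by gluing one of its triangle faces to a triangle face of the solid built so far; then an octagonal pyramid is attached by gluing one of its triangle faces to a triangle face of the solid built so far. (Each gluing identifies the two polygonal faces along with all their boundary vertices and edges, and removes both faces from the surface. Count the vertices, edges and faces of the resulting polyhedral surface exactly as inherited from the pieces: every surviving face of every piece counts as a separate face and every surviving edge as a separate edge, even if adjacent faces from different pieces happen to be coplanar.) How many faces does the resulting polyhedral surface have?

24

A hendecagonal pyramid: V=12, E=22, F=12.
Attach a hexagonal pyramid (V=7, E=12, F=7) along a 3-gon: merge 3 vertices and 3 edges, delete both glued faces → V=16, E=31, F=17.
Attach an octagonal pyramid (V=9, E=16, F=9) along a 3-gon: merge 3 vertices and 3 edges, delete both glued faces → V=22, E=44, F=24.
Check: V − E + F = 22 − 44 + 24 = 2.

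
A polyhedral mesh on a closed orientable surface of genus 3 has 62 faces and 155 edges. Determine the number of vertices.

For a closed orientable surface of genus 3, χ = 2 − 2·3 = -4.
V = -4 + E − F = -4 + 155 − 62 = 89.

89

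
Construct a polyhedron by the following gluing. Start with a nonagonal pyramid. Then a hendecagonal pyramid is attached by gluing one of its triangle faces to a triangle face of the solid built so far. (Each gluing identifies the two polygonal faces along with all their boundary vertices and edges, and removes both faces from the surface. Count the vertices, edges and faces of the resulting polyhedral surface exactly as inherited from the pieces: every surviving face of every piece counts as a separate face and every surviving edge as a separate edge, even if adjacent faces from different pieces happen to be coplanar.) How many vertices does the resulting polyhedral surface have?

A nonagonal pyramid: V=10, E=18, F=10.
Attach a hendecagonal pyramid (V=12, E=22, F=12) along a 3-gon: merge 3 vertices and 3 edges, delete both glued faces → V=19, E=37, F=20.
Check: V − E + F = 19 − 37 + 20 = 2.

19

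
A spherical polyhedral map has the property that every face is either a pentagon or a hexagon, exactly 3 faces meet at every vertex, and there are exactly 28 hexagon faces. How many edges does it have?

Let x be the number of pentagons; then F = 28 + x.
Edge–face incidences: 2E = 6·28 + 5·x = 168 + 5x.
Every vertex has degree 3, so 3V = 2E.
Euler: V − E + F = 2 ⇒ (2E)/3 − E + (28 + x) = 2.
Multiply by 6: 2·(2E) − 3·(2E) + 6·(28 + x) = 12, i.e. 168 + 6x − (168 + 5x) = 12.
Collecting terms: x = 12.
Then 2E = 168 + 5·12 = 228, so E = 114, V = 2E/3 = 76, F = 28 + 12 = 40.

114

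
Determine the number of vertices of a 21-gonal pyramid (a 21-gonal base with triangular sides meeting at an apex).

A pyramid on an n-gon base has one n-gon and n triangles: V = 21 + 1 = 22, E = 2·21 = 42, F = 21 + 1 = 22.

22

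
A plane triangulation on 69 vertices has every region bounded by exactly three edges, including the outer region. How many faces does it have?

134

In a plane triangulation 3F = 2E and V − E + F = 2, so F = 2V − 4 = 2·69 − 4 = 134.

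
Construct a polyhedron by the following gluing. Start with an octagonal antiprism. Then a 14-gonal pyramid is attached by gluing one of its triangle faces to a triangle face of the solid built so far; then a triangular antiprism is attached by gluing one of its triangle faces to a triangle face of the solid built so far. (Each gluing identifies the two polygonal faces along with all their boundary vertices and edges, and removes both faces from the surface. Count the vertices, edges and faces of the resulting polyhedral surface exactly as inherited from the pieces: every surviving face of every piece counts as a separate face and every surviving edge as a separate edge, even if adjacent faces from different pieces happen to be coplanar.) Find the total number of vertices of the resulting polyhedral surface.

An octagonal antiprism: V=16, E=32, F=18.
Attach a 14-gonal pyramid (V=15, E=28, F=15) along a 3-gon: merge 3 vertices and 3 edges, delete both glued faces → V=28, E=57, F=31.
Attach a triangular antiprism (V=6, E=12, F=8) along a 3-gon: merge 3 vertices and 3 edges, delete both glued faces → V=31, E=66, F=37.
Check: V − E + F = 31 − 66 + 37 = 2.

31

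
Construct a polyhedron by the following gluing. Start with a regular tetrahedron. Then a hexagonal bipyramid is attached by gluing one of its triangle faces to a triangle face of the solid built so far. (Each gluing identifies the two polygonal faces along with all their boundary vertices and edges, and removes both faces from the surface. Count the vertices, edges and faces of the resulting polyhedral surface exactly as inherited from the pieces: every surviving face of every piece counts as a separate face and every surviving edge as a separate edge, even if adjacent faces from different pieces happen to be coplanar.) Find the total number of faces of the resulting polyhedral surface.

A regular tetrahedron: V=4, E=6, F=4.
Attach a hexagonal bipyramid (V=8, E=18, F=12) along a 3-gon: merge 3 vertices and 3 edges, delete both glued faces → V=9, E=21, F=14.
Check: V − E + F = 9 − 21 + 14 = 2.

14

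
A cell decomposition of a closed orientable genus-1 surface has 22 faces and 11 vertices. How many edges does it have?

For a closed orientable surface of genus 1, χ = 2 − 2·1 = 0.
E = V + F − (0) = 11 + 22 − (0) = 33.

33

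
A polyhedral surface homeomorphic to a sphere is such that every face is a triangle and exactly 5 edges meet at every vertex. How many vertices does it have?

Each face has 3 edges and each edge borders two faces, so 2E = 3F.
Each vertex has degree 5, so 5V = 2E and hence V = 3F/5.
Euler: V − E + F = 2 ⇒ (3F/5) − (3F/2) + F = 2.
Multiply by 10: (6 − 15 + 10)F = 20, i.e. 1F = 20.
So F = 20, E = 3·20/2 = 30, V = 3·20/5 = 12.

12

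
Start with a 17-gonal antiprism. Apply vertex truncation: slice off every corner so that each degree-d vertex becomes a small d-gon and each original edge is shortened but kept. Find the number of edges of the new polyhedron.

204

The base solid has V = 34, E = 68, F = 36.
Truncation replaces each original edge-end by a new vertex, so V′ = 2E = 136.
Each original edge survives, and each old vertex of degree d contributes d new edges; summing degrees gives Σd = 2E, so E′ = E + 2E = 3E = 204.
Each original face survives and each original vertex becomes one new face: F′ = F + V = 70.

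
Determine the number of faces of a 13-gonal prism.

15

A prism on an n-gon has two n-gon bases and n rectangular sides: V = 2·13 = 26, E = 3·13 = 39, F = 13 + 2 = 15.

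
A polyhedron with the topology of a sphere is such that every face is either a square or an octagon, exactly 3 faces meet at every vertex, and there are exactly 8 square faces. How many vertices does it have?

16

Let x be the number of octagons; then F = 8 + x.
Edge–face incidences: 2E = 4·8 + 8·x = 32 + 8x.
Every vertex has degree 3, so 3V = 2E.
Euler: V − E + F = 2 ⇒ (2E)/3 − E + (8 + x) = 2.
Multiply by 6: 2·(2E) − 3·(2E) + 6·(8 + x) = 12, i.e. 48 + 6x − (32 + 8x) = 12.
Collecting terms: −2x + 16 = 12, so −2x = −4, so x = 2.
Then 2E = 32 + 8·2 = 48, so E = 24, V = 2E/3 = 16, F = 8 + 2 = 10.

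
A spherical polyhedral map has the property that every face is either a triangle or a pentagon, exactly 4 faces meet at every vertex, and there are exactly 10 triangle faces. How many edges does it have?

20

Let x be the number of pentagons; then F = 10 + x.
Edge–face incidences: 2E = 3·10 + 5·x = 30 + 5x.
Every vertex has degree 4, so 4V = 2E.
Euler: V − E + F = 2 ⇒ (2E)/4 − E + (10 + x) = 2.
Multiply by 8: 2·(2E) − 4·(2E) + 8·(10 + x) = 16, i.e. 80 + 8x − 2·(30 + 5x) = 16.
Collecting terms: −2x + 20 = 16, so −2x = −4, so x = 2.
Then 2E = 30 + 5·2 = 40, so E = 20, V = 2E/4 = 10, F = 10 + 2 = 12.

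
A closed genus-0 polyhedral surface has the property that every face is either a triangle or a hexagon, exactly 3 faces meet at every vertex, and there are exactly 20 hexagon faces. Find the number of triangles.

Let x be the number of triangles; then F = 20 + x.
Edge–face incidences: 2E = 6·20 + 3·x = 120 + 3x.
Every vertex has degree 3, so 3V = 2E.
Euler: V − E + F = 2 ⇒ (2E)/3 − E + (20 + x) = 2.
Multiply by 6: 2·(2E) − 3·(2E) + 6·(20 + x) = 12, i.e. 120 + 6x − (120 + 3x) = 12.
Collecting terms: 3x = 12, so x = 4.
Then 2E = 120 + 3·4 = 132, so E = 66, V = 2E/3 = 44, F = 20 + 4 = 24.

4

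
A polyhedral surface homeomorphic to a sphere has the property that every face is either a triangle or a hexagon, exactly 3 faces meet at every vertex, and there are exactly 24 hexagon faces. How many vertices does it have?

Let x be the number of triangles; then F = 24 + x.
Edge–face incidences: 2E = 6·24 + 3·x = 144 + 3x.
Every vertex has degree 3, so 3V = 2E.
Euler: V − E + F = 2 ⇒ (2E)/3 − E + (24 + x) = 2.
Multiply by 6: 2·(2E) − 3·(2E) + 6·(24 + x) = 12, i.e. 144 + 6x − (144 + 3x) = 12.
Collecting terms: 3x = 12, so x = 4.
Then 2E = 144 + 3·4 = 156, so E = 78, V = 2E/3 = 52, F = 24 + 4 = 28.

52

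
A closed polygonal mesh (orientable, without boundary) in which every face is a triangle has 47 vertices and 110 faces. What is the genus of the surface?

5

Every face is a triangle, so 2E = 3·110 = 330, giving E = 165.
χ = V − E + F = 47 − 165 + 110 = -8.
For a closed orientable surface χ = 2 − 2g, so g = (2 − (-8))/2 = 5.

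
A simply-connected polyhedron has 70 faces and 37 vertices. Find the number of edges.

Here V − E + F = 2.
E = V + F − (2) = 37 + 70 − (2) = 105.

105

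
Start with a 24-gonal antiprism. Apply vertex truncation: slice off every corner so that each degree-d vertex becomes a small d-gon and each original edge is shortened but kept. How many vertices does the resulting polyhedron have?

192

The base solid has V = 48, E = 96, F = 50.
Truncation replaces each original edge-end by a new vertex, so V′ = 2E = 192.
Each original edge survives, and each old vertex of degree d contributes d new edges; summing degrees gives Σd = 2E, so E′ = E + 2E = 3E = 288.
Each original face survives and each original vertex becomes one new face: F′ = F + V = 98.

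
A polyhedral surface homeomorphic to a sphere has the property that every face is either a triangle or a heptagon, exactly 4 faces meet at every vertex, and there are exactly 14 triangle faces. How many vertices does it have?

Let x be the number of heptagons; then F = 14 + x.
Edge–face incidences: 2E = 3·14 + 7·x = 42 + 7x.
Every vertex has degree 4, so 4V = 2E.
Euler: V − E + F = 2 ⇒ (2E)/4 − E + (14 + x) = 2.
Multiply by 8: 2·(2E) − 4·(2E) + 8·(14 + x) = 16, i.e. 112 + 8x − 2·(42 + 7x) = 16.
Collecting terms: −6x + 28 = 16, so −6x = −12, so x = 2.
Then 2E = 42 + 7·2 = 56, so E = 28, V = 2E/4 = 14, F = 14 + 2 = 16.

14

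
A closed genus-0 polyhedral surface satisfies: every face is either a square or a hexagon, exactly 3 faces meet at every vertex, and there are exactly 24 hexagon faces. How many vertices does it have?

56

Let x be the number of squares; then F = 24 + x.
Edge–face incidences: 2E = 6·24 + 4·x = 144 + 4x.
Every vertex has degree 3, so 3V = 2E.
Euler: V − E + F = 2 ⇒ (2E)/3 − E + (24 + x) = 2.
Multiply by 6: 2·(2E) − 3·(2E) + 6·(24 + x) = 12, i.e. 144 + 6x − (144 + 4x) = 12.
Collecting terms: 2x = 12, so x = 6.
Then 2E = 144 + 4·6 = 168, so E = 84, V = 2E/3 = 56, F = 24 + 6 = 30.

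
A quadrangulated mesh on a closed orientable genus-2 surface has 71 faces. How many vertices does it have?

69

χ = 2 − 2·2 = -2, and every face is a square so 4F = 2E.
E = 4·71/2 = 142. Then V = -2 + E − F = -2 + 142 − 71 = 69.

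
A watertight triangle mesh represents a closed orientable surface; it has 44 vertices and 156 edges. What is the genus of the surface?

5

Every face is a triangle and each edge borders two faces, so 3F = 2·156, giving F = 104.
χ = V − E + F = 44 − 156 + 104 = -8.
For a closed orientable surface χ = 2 − 2g, so g = (2 − (-8))/2 = 5.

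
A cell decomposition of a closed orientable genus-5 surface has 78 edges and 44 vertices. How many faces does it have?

26

For a closed orientable surface of genus 5, χ = 2 − 2·5 = -8.
F = -8 − V + E = -8 − 44 + 78 = 26.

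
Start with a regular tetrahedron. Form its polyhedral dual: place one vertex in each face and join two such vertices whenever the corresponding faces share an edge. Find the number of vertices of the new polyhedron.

The base solid has V = 4, E = 6, F = 4.
The dual swaps V and F and preserves E: V′ = F = 4, E′ = E = 6, F′ = V = 4.

4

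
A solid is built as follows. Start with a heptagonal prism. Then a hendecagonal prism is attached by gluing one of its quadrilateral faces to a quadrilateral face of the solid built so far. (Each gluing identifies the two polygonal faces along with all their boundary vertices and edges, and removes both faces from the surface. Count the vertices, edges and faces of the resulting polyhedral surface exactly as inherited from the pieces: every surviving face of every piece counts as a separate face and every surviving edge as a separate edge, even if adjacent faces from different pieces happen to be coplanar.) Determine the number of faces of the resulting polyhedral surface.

20

A heptagonal prism: V=14, E=21, F=9.
Attach a hendecagonal prism (V=22, E=33, F=13) along a 4-gon: merge 4 vertices and 4 edges, delete both glued faces → V=32, E=50, F=20.
Check: V − E + F = 32 − 50 + 20 = 2.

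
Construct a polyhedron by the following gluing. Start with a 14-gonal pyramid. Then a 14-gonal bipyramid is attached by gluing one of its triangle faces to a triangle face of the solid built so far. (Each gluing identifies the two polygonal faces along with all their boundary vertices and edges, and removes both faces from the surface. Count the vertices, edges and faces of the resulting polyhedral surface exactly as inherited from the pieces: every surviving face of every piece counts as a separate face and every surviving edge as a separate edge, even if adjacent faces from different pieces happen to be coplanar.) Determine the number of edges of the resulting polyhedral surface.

A 14-gonal pyramid: V=15, E=28, F=15.
Attach a 14-gonal bipyramid (V=16, E=42, F=28) along a 3-gon: merge 3 vertices and 3 edges, delete both glued faces → V=28, E=67, F=41.
Check: V − E + F = 28 − 67 + 41 = 2.

67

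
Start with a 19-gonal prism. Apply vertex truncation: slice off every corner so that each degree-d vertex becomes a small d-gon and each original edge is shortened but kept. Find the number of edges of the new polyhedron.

171

The base solid has V = 38, E = 57, F = 21.
Truncation replaces each original edge-end by a new vertex, so V′ = 2E = 114.
Each original edge survives, and each old vertex of degree d contributes d new edges; summing degrees gives Σd = 2E, so E′ = E + 2E = 3E = 171.
Each original face survives and each original vertex becomes one new face: F′ = F + V = 59.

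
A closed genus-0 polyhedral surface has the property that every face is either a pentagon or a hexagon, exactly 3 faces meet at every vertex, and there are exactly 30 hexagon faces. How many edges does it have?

Let x be the number of pentagons; then F = 30 + x.
Edge–face incidences: 2E = 6·30 + 5·x = 180 + 5x.
Every vertex has degree 3, so 3V = 2E.
Euler: V − E + F = 2 ⇒ (2E)/3 − E + (30 + x) = 2.
Multiply by 6: 2·(2E) − 3·(2E) + 6·(30 + x) = 12, i.e. 180 + 6x − (180 + 5x) = 12.
Collecting terms: x = 12.
Then 2E = 180 + 5·12 = 240, so E = 120, V = 2E/3 = 80, F = 30 + 12 = 42.

120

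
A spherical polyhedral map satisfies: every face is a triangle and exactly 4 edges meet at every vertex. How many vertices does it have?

6

Each face has 3 edges and each edge borders two faces, so 2E = 3F.
Each vertex has degree 4, so 4V = 2E and hence V = 3F/4.
Euler: V − E + F = 2 ⇒ (3F/4) − (3F/2) + F = 2.
Multiply by 8: (6 − 12 + 8)F = 16, i.e. 2F = 16.
So F = 8, E = 3·8/2 = 12, V = 3·8/4 = 6.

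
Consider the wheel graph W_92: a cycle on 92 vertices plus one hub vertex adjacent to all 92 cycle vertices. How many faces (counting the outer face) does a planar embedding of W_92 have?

93

W_92 has V = 92 + 1 = 93 vertices and E = 2·92 = 184 edges.
By Euler's formula F = 2 − V + E = 2 − 93 + 184 = 93.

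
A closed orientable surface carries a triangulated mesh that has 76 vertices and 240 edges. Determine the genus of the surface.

3

Every face is a triangle and each edge borders two faces, so 3F = 2·240, giving F = 160.
χ = V − E + F = 76 − 240 + 160 = -4.
For a closed orientable surface χ = 2 − 2g, so g = (2 − (-4))/2 = 3.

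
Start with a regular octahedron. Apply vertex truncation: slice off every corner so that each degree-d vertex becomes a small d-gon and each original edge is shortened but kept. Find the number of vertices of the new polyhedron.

The base solid has V = 6, E = 12, F = 8.
Truncation replaces each original edge-end by a new vertex, so V′ = 2E = 24.
Each original edge survives, and each old vertex of degree d contributes d new edges; summing degrees gives Σd = 2E, so E′ = E + 2E = 3E = 36.
Each original face survives and each original vertex becomes one new face: F′ = F + V = 14.

24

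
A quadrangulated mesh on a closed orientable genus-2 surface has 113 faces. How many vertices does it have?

111

χ = 2 − 2·2 = -2, and every face is a square so 4F = 2E.
E = 4·113/2 = 226. Then V = -2 + E − F = -2 + 226 − 113 = 111.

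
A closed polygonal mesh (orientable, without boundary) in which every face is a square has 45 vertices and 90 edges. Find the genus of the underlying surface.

Every face is a square and each edge borders two faces, so 4F = 2·90, giving F = 45.
χ = V − E + F = 45 − 90 + 45 = 0.
For a closed orientable surface χ = 2 − 2g, so g = (2 − (0))/2 = 1.

1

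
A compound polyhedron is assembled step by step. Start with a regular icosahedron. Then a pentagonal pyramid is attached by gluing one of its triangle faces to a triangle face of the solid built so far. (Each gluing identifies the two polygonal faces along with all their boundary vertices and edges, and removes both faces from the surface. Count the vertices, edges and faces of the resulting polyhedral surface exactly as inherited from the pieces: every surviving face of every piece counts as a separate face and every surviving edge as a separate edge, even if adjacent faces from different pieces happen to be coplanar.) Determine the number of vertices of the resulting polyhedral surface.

A regular icosahedron: V=12, E=30, F=20.
Attach a pentagonal pyramid (V=6, E=10, F=6) along a 3-gon: merge 3 vertices and 3 edges, delete both glued faces → V=15, E=37, F=24.
Check: V − E + F = 15 − 37 + 24 = 2.

15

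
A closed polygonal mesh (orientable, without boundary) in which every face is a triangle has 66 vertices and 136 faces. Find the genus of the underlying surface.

2

Every face is a triangle, so 2E = 3·136 = 408, giving E = 204.
χ = V − E + F = 66 − 204 + 136 = -2.
For a closed orientable surface χ = 2 − 2g, so g = (2 − (-2))/2 = 2.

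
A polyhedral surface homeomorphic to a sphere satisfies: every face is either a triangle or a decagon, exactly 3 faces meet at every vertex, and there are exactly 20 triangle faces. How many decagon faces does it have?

Let x be the number of decagons; then F = 20 + x.
Edge–face incidences: 2E = 3·20 + 10·x = 60 + 10x.
Every vertex has degree 3, so 3V = 2E.
Euler: V − E + F = 2 ⇒ (2E)/3 − E + (20 + x) = 2.
Multiply by 6: 2·(2E) − 3·(2E) + 6·(20 + x) = 12, i.e. 120 + 6x − (60 + 10x) = 12.
Collecting terms: −4x + 60 = 12, so −4x = −48, so x = 12.
Then 2E = 60 + 10·12 = 180, so E = 90, V = 2E/3 = 60, F = 20 + 12 = 32.

12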